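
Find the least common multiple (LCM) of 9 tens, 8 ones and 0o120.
Convert 9 tens, 8 ones (place-value notation) → 9×10 + 8 = 98 (decimal)
Convert 0o120 (octal) → 1×64 + 2×8 = 80 (decimal)
Compute lcm(98, 80) = 3920
3920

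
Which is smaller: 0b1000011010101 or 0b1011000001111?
Convert 0b1000011010101 (binary) → 4096 + 128 + 64 + 16 + 4 + 1 = 4309 (decimal)
Convert 0b1011000001111 (binary) → 4096 + 1024 + 512 + 8 + 4 + 2 + 1 = 5647 (decimal)
Compare 4309 vs 5647: smaller = 4309
4309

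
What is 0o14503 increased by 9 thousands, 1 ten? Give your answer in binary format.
Convert 0o14503 (octal) → 1×4096 + 4×512 + 5×64 + 3 = 6467 (decimal)
Convert 9 thousands, 1 ten (place-value notation) → 9×1000 + 1×10 = 9010 (decimal)
Compute 6467 + 9010 = 15477
Convert 15477 (decimal) → 15477 = 8192 + 4096 + 2048 + 1024 + 64 + 32 + 16 + 4 + 1 → 0b11110001110101 (binary)
0b11110001110101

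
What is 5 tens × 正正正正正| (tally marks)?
Convert 5 tens (place-value notation) → 5×10 = 50 (decimal)
Convert 正正正正正| (tally marks) → 5 + 5 + 5 + 5 + 5 + 1 = 26 (decimal)
Compute 50 × 26 = 1300
1300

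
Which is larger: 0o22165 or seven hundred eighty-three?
Convert 0o22165 (octal) → 2×4096 + 2×512 + 1×64 + 6×8 + 5 = 9333 (decimal)
Convert seven hundred eighty-three (English words) → 7×100 + 83 = 783 (decimal)
Compare 9333 vs 783: larger = 9333
9333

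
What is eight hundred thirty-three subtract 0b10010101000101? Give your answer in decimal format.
Convert eight hundred thirty-three (English words) → 8×100 + 33 = 833 (decimal)
Convert 0b10010101000101 (binary) → 8192 + 1024 + 256 + 64 + 4 + 1 = 9541 (decimal)
Compute 833 - 9541 = -8708
-8708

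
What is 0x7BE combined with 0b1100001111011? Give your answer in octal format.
Convert 0x7BE (hexadecimal) → 7×256 + 11×16 + 14 = 1982 (decimal)
Convert 0b1100001111011 (binary) → 4096 + 2048 + 64 + 32 + 16 + 8 + 2 + 1 = 6267 (decimal)
Compute 1982 + 6267 = 8249
Convert 8249 (decimal) → 8249 = 2×4096 + 7×8 + 1 → 0o20071 (octal)
0o20071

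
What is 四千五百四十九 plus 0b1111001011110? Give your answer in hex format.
Convert 四千五百四十九 (Chinese numeral) → 4×1000 + 5×100 + 4×10 + 9 = 4549 (decimal)
Convert 0b1111001011110 (binary) → 4096 + 2048 + 1024 + 512 + 64 + 16 + 8 + 4 + 2 = 7774 (decimal)
Compute 4549 + 7774 = 12323
Convert 12323 (decimal) → 12323 = 3×4096 + 2×16 + 3 → 0x3023 (hexadecimal)
0x3023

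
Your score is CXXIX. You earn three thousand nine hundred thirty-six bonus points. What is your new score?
Convert CXXIX (Roman numeral) → 100 + 10 + 10 + 9 = 129 (decimal)
Convert three thousand nine hundred thirty-six (English words) → 3×1000 + 9×100 + 36 = 3936 (decimal)
Compute 129 + 3936 = 4065
4065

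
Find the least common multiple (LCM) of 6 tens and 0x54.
Convert 6 tens (place-value notation) → 6×10 = 60 (decimal)
Convert 0x54 (hexadecimal) → 5×16 + 4 = 84 (decimal)
Compute lcm(60, 84) = 420
420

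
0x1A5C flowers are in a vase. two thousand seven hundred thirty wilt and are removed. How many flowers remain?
Convert 0x1A5C (hexadecimal) → 1×4096 + 10×256 + 5×16 + 12 = 6748 (decimal)
Convert two thousand seven hundred thirty (English words) → 2×1000 + 7×100 + 30 = 2730 (decimal)
Compute 6748 - 2730 = 4018
4018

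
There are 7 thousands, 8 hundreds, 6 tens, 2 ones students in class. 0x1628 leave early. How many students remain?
Convert 7 thousands, 8 hundreds, 6 tens, 2 ones (place-value notation) → 7×1000 + 8×100 + 6×10 + 2 = 7862 (decimal)
Convert 0x1628 (hexadecimal) → 1×4096 + 6×256 + 2×16 + 8 = 5672 (decimal)
Compute 7862 - 5672 = 2190
2190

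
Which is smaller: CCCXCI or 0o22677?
Convert CCCXCI (Roman numeral) → 100 + 100 + 100 + 90 + 1 = 391 (decimal)
Convert 0o22677 (octal) → 2×4096 + 2×512 + 6×64 + 7×8 + 7 = 9663 (decimal)
Compare 391 vs 9663: smaller = 391
391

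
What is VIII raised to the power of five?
Convert VIII (Roman numeral) → 5 + 1 + 1 + 1 = 8 (decimal)
Convert five (English words) → 5 (decimal)
Compute 8 ^ 5 = 32768
32768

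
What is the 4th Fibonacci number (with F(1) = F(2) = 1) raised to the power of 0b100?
Convert the 4th Fibonacci number (with F(1) = F(2) = 1) (Fibonacci index) → 1, 1, 2, 3 → 3 (decimal)
Convert 0b100 (binary) → 4 (decimal)
Compute 3 ^ 4 = 81
81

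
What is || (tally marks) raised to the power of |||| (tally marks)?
Convert || (tally marks) → 2 (decimal)
Convert |||| (tally marks) → 4 (decimal)
Compute 2 ^ 4 = 16
16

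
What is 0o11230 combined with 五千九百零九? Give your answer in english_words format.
Convert 0o11230 (octal) → 1×4096 + 1×512 + 2×64 + 3×8 = 4760 (decimal)
Convert 五千九百零九 (Chinese numeral) → 5×1000 + 9×100 + 9 = 5909 (decimal)
Compute 4760 + 5909 = 10669
Convert 10669 (decimal) → 10669 = 10×1000 + 6×100 + 69 → ten thousand six hundred sixty-nine (English words)
ten thousand six hundred sixty-nine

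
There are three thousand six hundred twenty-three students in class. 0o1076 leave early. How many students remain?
Convert three thousand six hundred twenty-three (English words) → 3×1000 + 6×100 + 23 = 3623 (decimal)
Convert 0o1076 (octal) → 1×512 + 7×8 + 6 = 574 (decimal)
Compute 3623 - 574 = 3049
3049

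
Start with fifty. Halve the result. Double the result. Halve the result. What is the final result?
Convert fifty (English words) → 50 (decimal)
Start: 50
50 ÷ 2 = 25
25 × 2 = 50
50 ÷ 2 = 25
25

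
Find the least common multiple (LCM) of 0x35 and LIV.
Convert 0x35 (hexadecimal) → 3×16 + 5 = 53 (decimal)
Convert LIV (Roman numeral) → 50 + 4 = 54 (decimal)
Compute lcm(53, 54) = 2862
2862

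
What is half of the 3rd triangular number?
The 3rd triangular number = 3×4/2 = 6
Compute 6 ÷ 2 = 3
3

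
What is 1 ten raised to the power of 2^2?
Convert 1 ten (place-value notation) → 1×10 = 10 (decimal)
Convert 2^2 (power) → 4 (decimal)
Compute 10 ^ 4 = 10000
10000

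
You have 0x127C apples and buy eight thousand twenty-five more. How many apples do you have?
Convert 0x127C (hexadecimal) → 1×4096 + 2×256 + 7×16 + 12 = 4732 (decimal)
Convert eight thousand twenty-five (English words) → 8×1000 + 25 = 8025 (decimal)
Compute 4732 + 8025 = 12757
12757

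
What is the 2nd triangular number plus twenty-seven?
The 2nd triangular number = 2×3/2 = 3
Convert twenty-seven (English words) → 27 (decimal)
Compute 3 + 27 = 30
30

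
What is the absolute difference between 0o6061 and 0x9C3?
Convert 0o6061 (octal) → 6×512 + 6×8 + 1 = 3121 (decimal)
Convert 0x9C3 (hexadecimal) → 9×256 + 12×16 + 3 = 2499 (decimal)
Compute |3121 - 2499| = 622
622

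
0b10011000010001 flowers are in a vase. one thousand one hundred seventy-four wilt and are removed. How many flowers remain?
Convert 0b10011000010001 (binary) → 8192 + 1024 + 512 + 16 + 1 = 9745 (decimal)
Convert one thousand one hundred seventy-four (English words) → 1×1000 + 1×100 + 74 = 1174 (decimal)
Compute 9745 - 1174 = 8571
8571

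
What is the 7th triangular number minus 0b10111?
The 7th triangular number = 7×8/2 = 28
Convert 0b10111 (binary) → 16 + 4 + 2 + 1 = 23 (decimal)
Compute 28 - 23 = 5
5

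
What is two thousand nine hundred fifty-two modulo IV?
Convert two thousand nine hundred fifty-two (English words) → 2×1000 + 9×100 + 52 = 2952 (decimal)
Convert IV (Roman numeral) → 4 (decimal)
Compute 2952 mod 4 = 0
0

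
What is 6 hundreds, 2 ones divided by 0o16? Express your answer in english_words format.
Convert 6 hundreds, 2 ones (place-value notation) → 6×100 + 2 = 602 (decimal)
Convert 0o16 (octal) → 1×8 + 6 = 14 (decimal)
Compute 602 ÷ 14 = 43
Convert 43 (decimal) → forty-three (English words)
forty-three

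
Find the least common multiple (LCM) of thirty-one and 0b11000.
Convert thirty-one (English words) → 31 (decimal)
Convert 0b11000 (binary) → 16 + 8 = 24 (decimal)
Compute lcm(31, 24) = 744
744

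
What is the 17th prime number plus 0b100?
The 17th prime number = 59
Convert 0b100 (binary) → 4 (decimal)
Compute 59 + 4 = 63
63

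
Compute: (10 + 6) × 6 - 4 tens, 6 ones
Convert 4 tens, 6 ones (place-value notation) → 4×10 + 6 = 46 (decimal)
Expression in decimal: (10 + 6) × 6 - 46
Parentheses first: 10 + 6 = 16
Multiply: 16 × 6 = 96
Subtract: 96 - 46 = 50
50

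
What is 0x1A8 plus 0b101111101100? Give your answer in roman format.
Convert 0x1A8 (hexadecimal) → 1×256 + 10×16 + 8 = 424 (decimal)
Convert 0b101111101100 (binary) → 2048 + 512 + 256 + 128 + 64 + 32 + 8 + 4 = 3052 (decimal)
Compute 424 + 3052 = 3476
Convert 3476 (decimal) → 3476 = 1000 + 1000 + 1000 + 400 + 50 + 10 + 10 + 5 + 1 → MMMCDLXXVI (Roman numeral)
MMMCDLXXVI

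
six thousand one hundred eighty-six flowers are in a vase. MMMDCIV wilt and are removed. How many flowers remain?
Convert six thousand one hundred eighty-six (English words) → 6×1000 + 1×100 + 86 = 6186 (decimal)
Convert MMMDCIV (Roman numeral) → 1000 + 1000 + 1000 + 500 + 100 + 4 = 3604 (decimal)
Compute 6186 - 3604 = 2582
2582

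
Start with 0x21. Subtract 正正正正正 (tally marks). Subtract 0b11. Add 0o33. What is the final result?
Convert 0x21 (hexadecimal) → 2×16 + 1 = 33 (decimal)
Start: 33
Convert 正正正正正 (tally marks) → 5 + 5 + 5 + 5 + 5 = 25 (decimal)
33 - 25 = 8
Convert 0b11 (binary) → 2 + 1 = 3 (decimal)
8 - 3 = 5
Convert 0o33 (octal) → 3×8 + 3 = 27 (decimal)
5 + 27 = 32
32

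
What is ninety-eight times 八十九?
Convert ninety-eight (English words) → 98 (decimal)
Convert 八十九 (Chinese numeral) → 8×10 + 9 = 89 (decimal)
Compute 98 × 89 = 8722
8722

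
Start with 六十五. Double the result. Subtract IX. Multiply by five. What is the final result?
Convert 六十五 (Chinese numeral) → 6×10 + 5 = 65 (decimal)
Start: 65
65 × 2 = 130
Convert IX (Roman numeral) → 9 (decimal)
130 - 9 = 121
Convert five (English words) → 5 (decimal)
121 × 5 = 605
605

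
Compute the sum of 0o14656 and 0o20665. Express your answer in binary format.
Convert 0o14656 (octal) → 1×4096 + 4×512 + 6×64 + 5×8 + 6 = 6574 (decimal)
Convert 0o20665 (octal) → 2×4096 + 6×64 + 6×8 + 5 = 8629 (decimal)
Compute 6574 + 8629 = 15203
Convert 15203 (decimal) → 15203 = 8192 + 4096 + 2048 + 512 + 256 + 64 + 32 + 2 + 1 → 0b11101101100011 (binary)
0b11101101100011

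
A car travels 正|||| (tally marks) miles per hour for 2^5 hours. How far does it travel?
Convert 正|||| (tally marks) → 5 + 4 = 9 (decimal)
Convert 2^5 (power) → 32 (decimal)
Compute 9 × 32 = 288
288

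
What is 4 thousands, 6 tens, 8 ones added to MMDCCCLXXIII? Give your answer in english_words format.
Convert 4 thousands, 6 tens, 8 ones (place-value notation) → 4×1000 + 6×10 + 8 = 4068 (decimal)
Convert MMDCCCLXXIII (Roman numeral) → 1000 + 1000 + 500 + 100 + 100 + 100 + 50 + 10 + 10 + 1 + 1 + 1 = 2873 (decimal)
Compute 4068 + 2873 = 6941
Convert 6941 (decimal) → 6941 = 6×1000 + 9×100 + 41 → six thousand nine hundred forty-one (English words)
six thousand nine hundred forty-one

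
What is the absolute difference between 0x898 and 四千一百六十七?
Convert 0x898 (hexadecimal) → 8×256 + 9×16 + 8 = 2200 (decimal)
Convert 四千一百六十七 (Chinese numeral) → 4×1000 + 1×100 + 6×10 + 7 = 4167 (decimal)
Compute |2200 - 4167| = 1967
1967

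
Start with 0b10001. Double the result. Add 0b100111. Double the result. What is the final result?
Convert 0b10001 (binary) → 16 + 1 = 17 (decimal)
Start: 17
17 × 2 = 34
Convert 0b100111 (binary) → 32 + 4 + 2 + 1 = 39 (decimal)
34 + 39 = 73
73 × 2 = 146
146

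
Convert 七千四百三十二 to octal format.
Convert 七千四百三十二 (Chinese numeral) → 7×1000 + 4×100 + 3×10 + 2 = 7432 (decimal)
Convert 7432 (decimal) → 7432 = 1×4096 + 6×512 + 4×64 + 1×8 → 0o16410 (octal)
0o16410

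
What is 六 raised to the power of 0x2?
Convert 六 (Chinese numeral) → 6 (decimal)
Convert 0x2 (hexadecimal) → 2 (decimal)
Compute 6 ^ 2 = 36
36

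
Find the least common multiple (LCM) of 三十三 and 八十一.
Convert 三十三 (Chinese numeral) → 3×10 + 3 = 33 (decimal)
Convert 八十一 (Chinese numeral) → 8×10 + 1 = 81 (decimal)
Compute lcm(33, 81) = 891
891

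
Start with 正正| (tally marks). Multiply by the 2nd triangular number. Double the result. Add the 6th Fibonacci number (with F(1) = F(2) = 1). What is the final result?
Convert 正正| (tally marks) → 5 + 5 + 1 = 11 (decimal)
Start: 11
Convert the 2nd triangular number (triangular index) → 2×3/2 = 3 (decimal)
11 × 3 = 33
33 × 2 = 66
Convert the 6th Fibonacci number (with F(1) = F(2) = 1) (Fibonacci index) → 1, 1, 2, 3, 5, 8 → 8 (decimal)
66 + 8 = 74
74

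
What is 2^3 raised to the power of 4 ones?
Convert 2^3 (power) → 8 (decimal)
Convert 4 ones (place-value notation) → 4 (decimal)
Compute 8 ^ 4 = 4096
4096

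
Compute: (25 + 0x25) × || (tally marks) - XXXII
Convert 0x25 (hexadecimal) → 2×16 + 5 = 37 (decimal)
Convert || (tally marks) → 2 (decimal)
Convert XXXII (Roman numeral) → 10 + 10 + 10 + 1 + 1 = 32 (decimal)
Expression in decimal: (25 + 37) × 2 - 32
Parentheses first: 25 + 37 = 62
Multiply: 62 × 2 = 124
Subtract: 124 - 32 = 92
92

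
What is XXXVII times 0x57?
Convert XXXVII (Roman numeral) → 10 + 10 + 10 + 5 + 1 + 1 = 37 (decimal)
Convert 0x57 (hexadecimal) → 5×16 + 7 = 87 (decimal)
Compute 37 × 87 = 3219
3219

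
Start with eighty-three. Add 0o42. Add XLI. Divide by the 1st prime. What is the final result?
Convert eighty-three (English words) → 83 (decimal)
Start: 83
Convert 0o42 (octal) → 4×8 + 2 = 34 (decimal)
83 + 34 = 117
Convert XLI (Roman numeral) → 40 + 1 = 41 (decimal)
117 + 41 = 158
Convert the 1st prime (prime index) → 2 (decimal)
158 ÷ 2 = 79
79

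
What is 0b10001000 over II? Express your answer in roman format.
Convert 0b10001000 (binary) → 128 + 8 = 136 (decimal)
Convert II (Roman numeral) → 1 + 1 = 2 (decimal)
Compute 136 ÷ 2 = 68
Convert 68 (decimal) → 68 = 50 + 10 + 5 + 1 + 1 + 1 → LXVIII (Roman numeral)
LXVIII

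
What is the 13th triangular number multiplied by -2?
Convert the 13th triangular number (triangular index) → 13×14/2 = 91 (decimal)
Compute 91 × -2 = -182
-182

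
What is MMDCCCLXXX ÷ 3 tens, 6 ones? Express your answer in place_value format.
Convert MMDCCCLXXX (Roman numeral) → 1000 + 1000 + 500 + 100 + 100 + 100 + 50 + 10 + 10 + 10 = 2880 (decimal)
Convert 3 tens, 6 ones (place-value notation) → 3×10 + 6 = 36 (decimal)
Compute 2880 ÷ 36 = 80
Convert 80 (decimal) → 80 = 8×10 → 8 tens (place-value notation)
8 tens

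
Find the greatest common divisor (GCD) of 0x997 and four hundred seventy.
Convert 0x997 (hexadecimal) → 9×256 + 9×16 + 7 = 2455 (decimal)
Convert four hundred seventy (English words) → 4×100 + 70 = 470 (decimal)
Compute gcd(2455, 470) = 5
5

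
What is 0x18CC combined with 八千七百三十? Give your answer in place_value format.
Convert 0x18CC (hexadecimal) → 1×4096 + 8×256 + 12×16 + 12 = 6348 (decimal)
Convert 八千七百三十 (Chinese numeral) → 8×1000 + 7×100 + 3×10 = 8730 (decimal)
Compute 6348 + 8730 = 15078
Convert 15078 (decimal) → 15078 = 15×1000 + 7×10 + 8 → 15 thousands, 7 tens, 8 ones (place-value notation)
15 thousands, 7 tens, 8 ones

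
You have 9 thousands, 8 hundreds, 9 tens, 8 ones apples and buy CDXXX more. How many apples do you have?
Convert 9 thousands, 8 hundreds, 9 tens, 8 ones (place-value notation) → 9×1000 + 8×100 + 9×10 + 8 = 9898 (decimal)
Convert CDXXX (Roman numeral) → 400 + 10 + 10 + 10 = 430 (decimal)
Compute 9898 + 430 = 10328
10328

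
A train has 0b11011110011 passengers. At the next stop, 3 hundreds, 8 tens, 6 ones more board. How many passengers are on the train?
Convert 0b11011110011 (binary) → 1024 + 512 + 128 + 64 + 32 + 16 + 2 + 1 = 1779 (decimal)
Convert 3 hundreds, 8 tens, 6 ones (place-value notation) → 3×100 + 8×10 + 6 = 386 (decimal)
Compute 1779 + 386 = 2165
2165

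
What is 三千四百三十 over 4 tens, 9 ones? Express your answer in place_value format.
Convert 三千四百三十 (Chinese numeral) → 3×1000 + 4×100 + 3×10 = 3430 (decimal)
Convert 4 tens, 9 ones (place-value notation) → 4×10 + 9 = 49 (decimal)
Compute 3430 ÷ 49 = 70
Convert 70 (decimal) → 70 = 7×10 → 7 tens (place-value notation)
7 tens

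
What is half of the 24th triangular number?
The 24th triangular number = 24×25/2 = 300
Compute 300 ÷ 2 = 150
150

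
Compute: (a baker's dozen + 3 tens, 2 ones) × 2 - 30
Convert a baker's dozen (colloquial) → 13 (decimal)
Convert 3 tens, 2 ones (place-value notation) → 3×10 + 2 = 32 (decimal)
Expression in decimal: (13 + 32) × 2 - 30
Parentheses first: 13 + 32 = 45
Multiply: 45 × 2 = 90
Subtract: 90 - 30 = 60
60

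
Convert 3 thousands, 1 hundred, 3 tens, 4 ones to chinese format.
Convert 3 thousands, 1 hundred, 3 tens, 4 ones (place-value notation) → 3×1000 + 1×100 + 3×10 + 4 = 3134 (decimal)
Convert 3134 (decimal) → 3134 = 3×1000 + 1×100 + 3×10 + 4 → 三千一百三十四 (Chinese numeral)
三千一百三十四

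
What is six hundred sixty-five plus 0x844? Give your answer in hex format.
Convert six hundred sixty-five (English words) → 6×100 + 65 = 665 (decimal)
Convert 0x844 (hexadecimal) → 8×256 + 4×16 + 4 = 2116 (decimal)
Compute 665 + 2116 = 2781
Convert 2781 (decimal) → 2781 = 10×256 + 13×16 + 13 → 0xADD (hexadecimal)
0xADD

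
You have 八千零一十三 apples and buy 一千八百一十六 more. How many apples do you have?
Convert 八千零一十三 (Chinese numeral) → 8×1000 + 1×10 + 3 = 8013 (decimal)
Convert 一千八百一十六 (Chinese numeral) → 1×1000 + 8×100 + 1×10 + 6 = 1816 (decimal)
Compute 8013 + 1816 = 9829
9829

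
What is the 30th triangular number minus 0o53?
The 30th triangular number = 30×31/2 = 465
Convert 0o53 (octal) → 5×8 + 3 = 43 (decimal)
Compute 465 - 43 = 422
422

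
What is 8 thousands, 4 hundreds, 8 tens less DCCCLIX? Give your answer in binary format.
Convert 8 thousands, 4 hundreds, 8 tens (place-value notation) → 8×1000 + 4×100 + 8×10 = 8480 (decimal)
Convert DCCCLIX (Roman numeral) → 500 + 100 + 100 + 100 + 50 + 9 = 859 (decimal)
Compute 8480 - 859 = 7621
Convert 7621 (decimal) → 7621 = 4096 + 2048 + 1024 + 256 + 128 + 64 + 4 + 1 → 0b1110111000101 (binary)
0b1110111000101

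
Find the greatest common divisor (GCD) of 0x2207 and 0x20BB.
Convert 0x2207 (hexadecimal) → 2×4096 + 2×256 + 7 = 8711 (decimal)
Convert 0x20BB (hexadecimal) → 2×4096 + 11×16 + 11 = 8379 (decimal)
Compute gcd(8711, 8379) = 1
1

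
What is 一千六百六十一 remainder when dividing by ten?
Convert 一千六百六十一 (Chinese numeral) → 1×1000 + 6×100 + 6×10 + 1 = 1661 (decimal)
Convert ten (English words) → 10 (decimal)
Compute 1661 mod 10 = 1
1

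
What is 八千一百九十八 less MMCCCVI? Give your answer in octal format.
Convert 八千一百九十八 (Chinese numeral) → 8×1000 + 1×100 + 9×10 + 8 = 8198 (decimal)
Convert MMCCCVI (Roman numeral) → 1000 + 1000 + 100 + 100 + 100 + 5 + 1 = 2306 (decimal)
Compute 8198 - 2306 = 5892
Convert 5892 (decimal) → 5892 = 1×4096 + 3×512 + 4×64 + 4 → 0o13404 (octal)
0o13404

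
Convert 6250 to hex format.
Convert 6250 (decimal) → 6250 = 1×4096 + 8×256 + 6×16 + 10 → 0x186A (hexadecimal)
0x186A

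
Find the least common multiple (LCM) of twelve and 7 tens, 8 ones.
Convert twelve (English words) → 12 (decimal)
Convert 7 tens, 8 ones (place-value notation) → 7×10 + 8 = 78 (decimal)
Compute lcm(12, 78) = 156
156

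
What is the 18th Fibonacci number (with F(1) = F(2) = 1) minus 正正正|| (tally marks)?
The 18th Fibonacci number (with F(1) = F(2) = 1) = 2584
Convert 正正正|| (tally marks) → 5 + 5 + 5 + 2 = 17 (decimal)
Compute 2584 - 17 = 2567
2567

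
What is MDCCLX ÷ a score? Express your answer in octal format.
Convert MDCCLX (Roman numeral) → 1000 + 500 + 100 + 100 + 50 + 10 = 1760 (decimal)
Convert a score (colloquial) → 20 (decimal)
Compute 1760 ÷ 20 = 88
Convert 88 (decimal) → 88 = 1×64 + 3×8 → 0o130 (octal)
0o130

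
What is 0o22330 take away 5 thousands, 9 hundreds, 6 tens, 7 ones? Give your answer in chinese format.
Convert 0o22330 (octal) → 2×4096 + 2×512 + 3×64 + 3×8 = 9432 (decimal)
Convert 5 thousands, 9 hundreds, 6 tens, 7 ones (place-value notation) → 5×1000 + 9×100 + 6×10 + 7 = 5967 (decimal)
Compute 9432 - 5967 = 3465
Convert 3465 (decimal) → 3465 = 3×1000 + 4×100 + 6×10 + 5 → 三千四百六十五 (Chinese numeral)
三千四百六十五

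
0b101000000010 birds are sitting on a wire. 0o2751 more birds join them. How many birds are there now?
Convert 0b101000000010 (binary) → 2048 + 512 + 2 = 2562 (decimal)
Convert 0o2751 (octal) → 2×512 + 7×64 + 5×8 + 1 = 1513 (decimal)
Compute 2562 + 1513 = 4075
4075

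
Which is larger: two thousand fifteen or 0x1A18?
Convert two thousand fifteen (English words) → 2×1000 + 15 = 2015 (decimal)
Convert 0x1A18 (hexadecimal) → 1×4096 + 10×256 + 1×16 + 8 = 6680 (decimal)
Compare 2015 vs 6680: larger = 6680
6680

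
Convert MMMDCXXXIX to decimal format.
Convert MMMDCXXXIX (Roman numeral) → 1000 + 1000 + 1000 + 500 + 100 + 10 + 10 + 10 + 9 = 3639 (decimal)
3639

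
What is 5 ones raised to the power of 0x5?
Convert 5 ones (place-value notation) → 5 (decimal)
Convert 0x5 (hexadecimal) → 5 (decimal)
Compute 5 ^ 5 = 3125
3125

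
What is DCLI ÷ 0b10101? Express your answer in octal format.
Convert DCLI (Roman numeral) → 500 + 100 + 50 + 1 = 651 (decimal)
Convert 0b10101 (binary) → 16 + 4 + 1 = 21 (decimal)
Compute 651 ÷ 21 = 31
Convert 31 (decimal) → 31 = 3×8 + 7 → 0o37 (octal)
0o37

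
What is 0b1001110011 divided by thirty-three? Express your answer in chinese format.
Convert 0b1001110011 (binary) → 512 + 64 + 32 + 16 + 2 + 1 = 627 (decimal)
Convert thirty-three (English words) → 33 (decimal)
Compute 627 ÷ 33 = 19
Convert 19 (decimal) → 19 = 1×10 + 9 → 十九 (Chinese numeral)
十九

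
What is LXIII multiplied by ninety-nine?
Convert LXIII (Roman numeral) → 50 + 10 + 1 + 1 + 1 = 63 (decimal)
Convert ninety-nine (English words) → 99 (decimal)
Compute 63 × 99 = 6237
6237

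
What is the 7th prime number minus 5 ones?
The 7th prime number = 17
Convert 5 ones (place-value notation) → 5 (decimal)
Compute 17 - 5 = 12
12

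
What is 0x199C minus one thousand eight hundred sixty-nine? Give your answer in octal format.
Convert 0x199C (hexadecimal) → 1×4096 + 9×256 + 9×16 + 12 = 6556 (decimal)
Convert one thousand eight hundred sixty-nine (English words) → 1×1000 + 8×100 + 69 = 1869 (decimal)
Compute 6556 - 1869 = 4687
Convert 4687 (decimal) → 4687 = 1×4096 + 1×512 + 1×64 + 1×8 + 7 → 0o11117 (octal)
0o11117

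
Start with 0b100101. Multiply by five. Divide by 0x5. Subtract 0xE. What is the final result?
Convert 0b100101 (binary) → 32 + 4 + 1 = 37 (decimal)
Start: 37
Convert five (English words) → 5 (decimal)
37 × 5 = 185
Convert 0x5 (hexadecimal) → 5 (decimal)
185 ÷ 5 = 37
Convert 0xE (hexadecimal) → 14 (decimal)
37 - 14 = 23
23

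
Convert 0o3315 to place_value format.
Convert 0o3315 (octal) → 3×512 + 3×64 + 1×8 + 5 = 1741 (decimal)
Convert 1741 (decimal) → 1741 = 1×1000 + 7×100 + 4×10 + 1 → 1 thousand, 7 hundreds, 4 tens, 1 one (place-value notation)
1 thousand, 7 hundreds, 4 tens, 1 one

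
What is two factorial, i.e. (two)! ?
Convert two (English words) → 2 (decimal)
Compute 2! = 2
2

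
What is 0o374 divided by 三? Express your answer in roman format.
Convert 0o374 (octal) → 3×64 + 7×8 + 4 = 252 (decimal)
Convert 三 (Chinese numeral) → 3 (decimal)
Compute 252 ÷ 3 = 84
Convert 84 (decimal) → 84 = 50 + 10 + 10 + 10 + 4 → LXXXIV (Roman numeral)
LXXXIV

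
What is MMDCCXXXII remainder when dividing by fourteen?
Convert MMDCCXXXII (Roman numeral) → 1000 + 1000 + 500 + 100 + 100 + 10 + 10 + 10 + 1 + 1 = 2732 (decimal)
Convert fourteen (English words) → 14 (decimal)
Compute 2732 mod 14 = 2
2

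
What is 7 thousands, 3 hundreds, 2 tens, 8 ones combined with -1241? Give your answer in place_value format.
Convert 7 thousands, 3 hundreds, 2 tens, 8 ones (place-value notation) → 7×1000 + 3×100 + 2×10 + 8 = 7328 (decimal)
Compute 7328 + -1241 = 6087
Convert 6087 (decimal) → 6087 = 6×1000 + 8×10 + 7 → 6 thousands, 8 tens, 7 ones (place-value notation)
6 thousands, 8 tens, 7 ones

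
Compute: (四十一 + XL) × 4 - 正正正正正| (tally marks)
Convert 四十一 (Chinese numeral) → 4×10 + 1 = 41 (decimal)
Convert XL (Roman numeral) → 40 (decimal)
Convert 正正正正正| (tally marks) → 5 + 5 + 5 + 5 + 5 + 1 = 26 (decimal)
Expression in decimal: (41 + 40) × 4 - 26
Parentheses first: 41 + 40 = 81
Multiply: 81 × 4 = 324
Subtract: 324 - 26 = 298
298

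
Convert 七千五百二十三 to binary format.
Convert 七千五百二十三 (Chinese numeral) → 7×1000 + 5×100 + 2×10 + 3 = 7523 (decimal)
Convert 7523 (decimal) → 7523 = 4096 + 2048 + 1024 + 256 + 64 + 32 + 2 + 1 → 0b1110101100011 (binary)
0b1110101100011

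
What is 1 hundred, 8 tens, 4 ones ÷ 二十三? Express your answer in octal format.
Convert 1 hundred, 8 tens, 4 ones (place-value notation) → 1×100 + 8×10 + 4 = 184 (decimal)
Convert 二十三 (Chinese numeral) → 2×10 + 3 = 23 (decimal)
Compute 184 ÷ 23 = 8
Convert 8 (decimal) → 8 = 1×8 → 0o10 (octal)
0o10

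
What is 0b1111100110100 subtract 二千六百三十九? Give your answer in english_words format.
Convert 0b1111100110100 (binary) → 4096 + 2048 + 1024 + 512 + 256 + 32 + 16 + 4 = 7988 (decimal)
Convert 二千六百三十九 (Chinese numeral) → 2×1000 + 6×100 + 3×10 + 9 = 2639 (decimal)
Compute 7988 - 2639 = 5349
Convert 5349 (decimal) → 5349 = 5×1000 + 3×100 + 49 → five thousand three hundred forty-nine (English words)
five thousand three hundred forty-nine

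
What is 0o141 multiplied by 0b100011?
Convert 0o141 (octal) → 1×64 + 4×8 + 1 = 97 (decimal)
Convert 0b100011 (binary) → 32 + 2 + 1 = 35 (decimal)
Compute 97 × 35 = 3395
3395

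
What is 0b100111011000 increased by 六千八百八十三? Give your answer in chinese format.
Convert 0b100111011000 (binary) → 2048 + 256 + 128 + 64 + 16 + 8 = 2520 (decimal)
Convert 六千八百八十三 (Chinese numeral) → 6×1000 + 8×100 + 8×10 + 3 = 6883 (decimal)
Compute 2520 + 6883 = 9403
Convert 9403 (decimal) → 9403 = 9×1000 + 4×100 + 3 → 九千四百零三 (Chinese numeral)
九千四百零三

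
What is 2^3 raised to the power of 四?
Convert 2^3 (power) → 8 (decimal)
Convert 四 (Chinese numeral) → 4 (decimal)
Compute 8 ^ 4 = 4096
4096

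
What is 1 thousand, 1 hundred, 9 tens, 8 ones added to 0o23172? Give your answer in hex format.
Convert 1 thousand, 1 hundred, 9 tens, 8 ones (place-value notation) → 1×1000 + 1×100 + 9×10 + 8 = 1198 (decimal)
Convert 0o23172 (octal) → 2×4096 + 3×512 + 1×64 + 7×8 + 2 = 9850 (decimal)
Compute 1198 + 9850 = 11048
Convert 11048 (decimal) → 11048 = 2×4096 + 11×256 + 2×16 + 8 → 0x2B28 (hexadecimal)
0x2B28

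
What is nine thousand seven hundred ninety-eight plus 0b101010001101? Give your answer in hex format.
Convert nine thousand seven hundred ninety-eight (English words) → 9×1000 + 7×100 + 98 = 9798 (decimal)
Convert 0b101010001101 (binary) → 2048 + 512 + 128 + 8 + 4 + 1 = 2701 (decimal)
Compute 9798 + 2701 = 12499
Convert 12499 (decimal) → 12499 = 3×4096 + 13×16 + 3 → 0x30D3 (hexadecimal)
0x30D3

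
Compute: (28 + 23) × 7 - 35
Parentheses first: 28 + 23 = 51
Multiply: 51 × 7 = 357
Subtract: 357 - 35 = 322
322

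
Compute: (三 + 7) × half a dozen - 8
Convert 三 (Chinese numeral) → 3 (decimal)
Convert half a dozen (colloquial) → 6 (decimal)
Expression in decimal: (3 + 7) × 6 - 8
Parentheses first: 3 + 7 = 10
Multiply: 10 × 6 = 60
Subtract: 60 - 8 = 52
52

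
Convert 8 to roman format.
Convert 8 (decimal) → 8 = 5 + 1 + 1 + 1 → VIII (Roman numeral)
VIII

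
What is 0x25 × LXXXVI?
Convert 0x25 (hexadecimal) → 2×16 + 5 = 37 (decimal)
Convert LXXXVI (Roman numeral) → 50 + 10 + 10 + 10 + 5 + 1 = 86 (decimal)
Compute 37 × 86 = 3182
3182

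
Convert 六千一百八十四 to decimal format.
Convert 六千一百八十四 (Chinese numeral) → 6×1000 + 1×100 + 8×10 + 4 = 6184 (decimal)
6184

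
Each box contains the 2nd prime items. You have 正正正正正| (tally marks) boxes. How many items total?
Convert the 2nd prime (prime index) → 3 (decimal)
Convert 正正正正正| (tally marks) → 5 + 5 + 5 + 5 + 5 + 1 = 26 (decimal)
Compute 3 × 26 = 78
78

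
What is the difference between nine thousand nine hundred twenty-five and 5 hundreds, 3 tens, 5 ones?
Convert nine thousand nine hundred twenty-five (English words) → 9×1000 + 9×100 + 25 = 9925 (decimal)
Convert 5 hundreds, 3 tens, 5 ones (place-value notation) → 5×100 + 3×10 + 5 = 535 (decimal)
Difference: |9925 - 535| = 9390
9390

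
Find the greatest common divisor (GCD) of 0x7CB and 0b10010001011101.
Convert 0x7CB (hexadecimal) → 7×256 + 12×16 + 11 = 1995 (decimal)
Convert 0b10010001011101 (binary) → 8192 + 1024 + 64 + 16 + 8 + 4 + 1 = 9309 (decimal)
Compute gcd(1995, 9309) = 3
3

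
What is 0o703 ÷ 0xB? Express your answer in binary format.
Convert 0o703 (octal) → 7×64 + 3 = 451 (decimal)
Convert 0xB (hexadecimal) → 11 (decimal)
Compute 451 ÷ 11 = 41
Convert 41 (decimal) → 41 = 32 + 8 + 1 → 0b101001 (binary)
0b101001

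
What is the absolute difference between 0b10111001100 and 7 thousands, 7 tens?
Convert 0b10111001100 (binary) → 1024 + 256 + 128 + 64 + 8 + 4 = 1484 (decimal)
Convert 7 thousands, 7 tens (place-value notation) → 7×1000 + 7×10 = 7070 (decimal)
Compute |1484 - 7070| = 5586
5586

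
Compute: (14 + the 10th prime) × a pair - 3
Convert the 10th prime (prime index) → 29 (decimal)
Convert a pair (colloquial) → 2 (decimal)
Expression in decimal: (14 + 29) × 2 - 3
Parentheses first: 14 + 29 = 43
Multiply: 43 × 2 = 86
Subtract: 86 - 3 = 83
83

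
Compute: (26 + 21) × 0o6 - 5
Convert 0o6 (octal) → 6 (decimal)
Expression in decimal: (26 + 21) × 6 - 5
Parentheses first: 26 + 21 = 47
Multiply: 47 × 6 = 282
Subtract: 282 - 5 = 277
277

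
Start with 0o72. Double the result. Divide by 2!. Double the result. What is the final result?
Convert 0o72 (octal) → 7×8 + 2 = 58 (decimal)
Start: 58
58 × 2 = 116
Convert 2! (factorial) → 2 (decimal)
116 ÷ 2 = 58
58 × 2 = 116
116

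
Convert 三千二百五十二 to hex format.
Convert 三千二百五十二 (Chinese numeral) → 3×1000 + 2×100 + 5×10 + 2 = 3252 (decimal)
Convert 3252 (decimal) → 3252 = 12×256 + 11×16 + 4 → 0xCB4 (hexadecimal)
0xCB4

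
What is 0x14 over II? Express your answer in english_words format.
Convert 0x14 (hexadecimal) → 1×16 + 4 = 20 (decimal)
Convert II (Roman numeral) → 1 + 1 = 2 (decimal)
Compute 20 ÷ 2 = 10
Convert 10 (decimal) → ten (English words)
ten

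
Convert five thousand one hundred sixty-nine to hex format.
Convert five thousand one hundred sixty-nine (English words) → 5×1000 + 1×100 + 69 = 5169 (decimal)
Convert 5169 (decimal) → 5169 = 1×4096 + 4×256 + 3×16 + 1 → 0x1431 (hexadecimal)
0x1431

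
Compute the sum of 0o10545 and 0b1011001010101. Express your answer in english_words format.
Convert 0o10545 (octal) → 1×4096 + 5×64 + 4×8 + 5 = 4453 (decimal)
Convert 0b1011001010101 (binary) → 4096 + 1024 + 512 + 64 + 16 + 4 + 1 = 5717 (decimal)
Compute 4453 + 5717 = 10170
Convert 10170 (decimal) → 10170 = 10×1000 + 1×100 + 70 → ten thousand one hundred seventy (English words)
ten thousand one hundred seventy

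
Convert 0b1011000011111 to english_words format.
Convert 0b1011000011111 (binary) → 4096 + 1024 + 512 + 16 + 8 + 4 + 2 + 1 = 5663 (decimal)
Convert 5663 (decimal) → 5663 = 5×1000 + 6×100 + 63 → five thousand six hundred sixty-three (English words)
five thousand six hundred sixty-three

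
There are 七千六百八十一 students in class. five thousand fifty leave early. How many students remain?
Convert 七千六百八十一 (Chinese numeral) → 7×1000 + 6×100 + 8×10 + 1 = 7681 (decimal)
Convert five thousand fifty (English words) → 5×1000 + 50 = 5050 (decimal)
Compute 7681 - 5050 = 2631
2631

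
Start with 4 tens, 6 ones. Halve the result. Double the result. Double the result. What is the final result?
Convert 4 tens, 6 ones (place-value notation) → 4×10 + 6 = 46 (decimal)
Start: 46
46 ÷ 2 = 23
23 × 2 = 46
46 × 2 = 92
92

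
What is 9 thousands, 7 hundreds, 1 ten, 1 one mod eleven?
Convert 9 thousands, 7 hundreds, 1 ten, 1 one (place-value notation) → 9×1000 + 7×100 + 1×10 + 1 = 9711 (decimal)
Convert eleven (English words) → 11 (decimal)
Compute 9711 mod 11 = 9
9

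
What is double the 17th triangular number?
The 17th triangular number = 17×18/2 = 153
Compute 153 × 2 = 306
306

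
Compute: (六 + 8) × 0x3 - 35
Convert 六 (Chinese numeral) → 6 (decimal)
Convert 0x3 (hexadecimal) → 3 (decimal)
Expression in decimal: (6 + 8) × 3 - 35
Parentheses first: 6 + 8 = 14
Multiply: 14 × 3 = 42
Subtract: 42 - 35 = 7
7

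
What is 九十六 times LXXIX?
Convert 九十六 (Chinese numeral) → 9×10 + 6 = 96 (decimal)
Convert LXXIX (Roman numeral) → 50 + 10 + 10 + 9 = 79 (decimal)
Compute 96 × 79 = 7584
7584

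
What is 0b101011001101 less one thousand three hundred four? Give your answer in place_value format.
Convert 0b101011001101 (binary) → 2048 + 512 + 128 + 64 + 8 + 4 + 1 = 2765 (decimal)
Convert one thousand three hundred four (English words) → 1×1000 + 3×100 + 4 = 1304 (decimal)
Compute 2765 - 1304 = 1461
Convert 1461 (decimal) → 1461 = 1×1000 + 4×100 + 6×10 + 1 → 1 thousand, 4 hundreds, 6 tens, 1 one (place-value notation)
1 thousand, 4 hundreds, 6 tens, 1 one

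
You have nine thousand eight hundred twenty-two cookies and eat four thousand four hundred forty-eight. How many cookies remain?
Convert nine thousand eight hundred twenty-two (English words) → 9×1000 + 8×100 + 22 = 9822 (decimal)
Convert four thousand four hundred forty-eight (English words) → 4×1000 + 4×100 + 48 = 4448 (decimal)
Compute 9822 - 4448 = 5374
5374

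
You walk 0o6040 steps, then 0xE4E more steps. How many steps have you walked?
Convert 0o6040 (octal) → 6×512 + 4×8 = 3104 (decimal)
Convert 0xE4E (hexadecimal) → 14×256 + 4×16 + 14 = 3662 (decimal)
Compute 3104 + 3662 = 6766
6766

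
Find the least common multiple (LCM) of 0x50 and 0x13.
Convert 0x50 (hexadecimal) → 5×16 = 80 (decimal)
Convert 0x13 (hexadecimal) → 1×16 + 3 = 19 (decimal)
Compute lcm(80, 19) = 1520
1520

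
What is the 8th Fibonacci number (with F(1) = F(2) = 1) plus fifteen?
The 8th Fibonacci number (with F(1) = F(2) = 1): 1, 1, 2, 3, 5, 8, 13, 21 → 21
Convert fifteen (English words) → 15 (decimal)
Compute 21 + 15 = 36
36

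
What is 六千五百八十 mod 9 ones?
Convert 六千五百八十 (Chinese numeral) → 6×1000 + 5×100 + 8×10 = 6580 (decimal)
Convert 9 ones (place-value notation) → 9 (decimal)
Compute 6580 mod 9 = 1
1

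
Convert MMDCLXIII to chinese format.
Convert MMDCLXIII (Roman numeral) → 1000 + 1000 + 500 + 100 + 50 + 10 + 1 + 1 + 1 = 2663 (decimal)
Convert 2663 (decimal) → 2663 = 2×1000 + 6×100 + 6×10 + 3 → 二千六百六十三 (Chinese numeral)
二千六百六十三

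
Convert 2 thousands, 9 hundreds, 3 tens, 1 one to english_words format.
Convert 2 thousands, 9 hundreds, 3 tens, 1 one (place-value notation) → 2×1000 + 9×100 + 3×10 + 1 = 2931 (decimal)
Convert 2931 (decimal) → 2931 = 2×1000 + 9×100 + 31 → two thousand nine hundred thirty-one (English words)
two thousand nine hundred thirty-one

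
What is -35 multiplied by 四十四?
Convert 四十四 (Chinese numeral) → 4×10 + 4 = 44 (decimal)
Compute -35 × 44 = -1540
-1540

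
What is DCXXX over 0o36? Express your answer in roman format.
Convert DCXXX (Roman numeral) → 500 + 100 + 10 + 10 + 10 = 630 (decimal)
Convert 0o36 (octal) → 3×8 + 6 = 30 (decimal)
Compute 630 ÷ 30 = 21
Convert 21 (decimal) → 21 = 10 + 10 + 1 → XXI (Roman numeral)
XXI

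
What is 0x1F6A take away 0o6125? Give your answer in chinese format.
Convert 0x1F6A (hexadecimal) → 1×4096 + 15×256 + 6×16 + 10 = 8042 (decimal)
Convert 0o6125 (octal) → 6×512 + 1×64 + 2×8 + 5 = 3157 (decimal)
Compute 8042 - 3157 = 4885
Convert 4885 (decimal) → 4885 = 4×1000 + 8×100 + 8×10 + 5 → 四千八百八十五 (Chinese numeral)
四千八百八十五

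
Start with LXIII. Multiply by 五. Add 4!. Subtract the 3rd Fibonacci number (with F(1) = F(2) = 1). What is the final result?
Convert LXIII (Roman numeral) → 50 + 10 + 1 + 1 + 1 = 63 (decimal)
Start: 63
Convert 五 (Chinese numeral) → 5 (decimal)
63 × 5 = 315
Convert 4! (factorial) → 24 (decimal)
315 + 24 = 339
Convert the 3rd Fibonacci number (with F(1) = F(2) = 1) (Fibonacci index) → 1, 1, 2 → 2 (decimal)
339 - 2 = 337
337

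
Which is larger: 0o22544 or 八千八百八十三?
Convert 0o22544 (octal) → 2×4096 + 2×512 + 5×64 + 4×8 + 4 = 9572 (decimal)
Convert 八千八百八十三 (Chinese numeral) → 8×1000 + 8×100 + 8×10 + 3 = 8883 (decimal)
Compare 9572 vs 8883: larger = 9572
9572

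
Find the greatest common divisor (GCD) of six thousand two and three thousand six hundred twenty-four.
Convert six thousand two (English words) → 6×1000 + 2 = 6002 (decimal)
Convert three thousand six hundred twenty-four (English words) → 3×1000 + 6×100 + 24 = 3624 (decimal)
Compute gcd(6002, 3624) = 2
2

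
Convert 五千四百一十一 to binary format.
Convert 五千四百一十一 (Chinese numeral) → 5×1000 + 4×100 + 1×10 + 1 = 5411 (decimal)
Convert 5411 (decimal) → 5411 = 4096 + 1024 + 256 + 32 + 2 + 1 → 0b1010100100011 (binary)
0b1010100100011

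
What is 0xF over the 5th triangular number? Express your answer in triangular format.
Convert 0xF (hexadecimal) → 15 (decimal)
Convert the 5th triangular number (triangular index) → 5×6/2 = 15 (decimal)
Compute 15 ÷ 15 = 1
Convert 1 (decimal) → 1 = 1×2/2 → the 1st triangular number (triangular index)
the 1st triangular number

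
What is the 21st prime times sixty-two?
Convert the 21st prime (prime index) → 73 (decimal)
Convert sixty-two (English words) → 62 (decimal)
Compute 73 × 62 = 4526
4526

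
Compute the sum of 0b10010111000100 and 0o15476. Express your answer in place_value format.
Convert 0b10010111000100 (binary) → 8192 + 1024 + 256 + 128 + 64 + 4 = 9668 (decimal)
Convert 0o15476 (octal) → 1×4096 + 5×512 + 4×64 + 7×8 + 6 = 6974 (decimal)
Compute 9668 + 6974 = 16642
Convert 16642 (decimal) → 16642 = 16×1000 + 6×100 + 4×10 + 2 → 16 thousands, 6 hundreds, 4 tens, 2 ones (place-value notation)
16 thousands, 6 hundreds, 4 tens, 2 ones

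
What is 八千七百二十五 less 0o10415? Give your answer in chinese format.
Convert 八千七百二十五 (Chinese numeral) → 8×1000 + 7×100 + 2×10 + 5 = 8725 (decimal)
Convert 0o10415 (octal) → 1×4096 + 4×64 + 1×8 + 5 = 4365 (decimal)
Compute 8725 - 4365 = 4360
Convert 4360 (decimal) → 4360 = 4×1000 + 3×100 + 6×10 → 四千三百六十 (Chinese numeral)
四千三百六十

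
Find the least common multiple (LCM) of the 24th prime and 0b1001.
Convert the 24th prime (prime index) → 89 (decimal)
Convert 0b1001 (binary) → 8 + 1 = 9 (decimal)
Compute lcm(89, 9) = 801
801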